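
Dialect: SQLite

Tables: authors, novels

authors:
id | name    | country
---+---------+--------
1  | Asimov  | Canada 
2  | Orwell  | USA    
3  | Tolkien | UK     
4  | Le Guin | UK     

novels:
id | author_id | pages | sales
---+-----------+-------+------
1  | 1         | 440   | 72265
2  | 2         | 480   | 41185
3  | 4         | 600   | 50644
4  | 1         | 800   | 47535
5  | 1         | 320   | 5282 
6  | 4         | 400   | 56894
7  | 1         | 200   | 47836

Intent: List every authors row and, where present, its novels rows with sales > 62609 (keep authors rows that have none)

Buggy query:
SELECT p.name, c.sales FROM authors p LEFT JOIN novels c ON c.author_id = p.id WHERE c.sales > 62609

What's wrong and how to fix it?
Bug: A WHERE condition on the right-hand table after LEFT JOIN drops unmatched parents

Fix: Put 'c.sales > 62609' in the JOIN's ON clause instead of WHERE

Corrected query:
SELECT p.name, c.sales FROM authors p LEFT JOIN novels c ON c.author_id = p.id AND c.sales > 62609

Result:
name    | sales
--------+------
Asimov  | 72265
Orwell  | NULL 
Tolkien | NULL 
Le Guin | NULL 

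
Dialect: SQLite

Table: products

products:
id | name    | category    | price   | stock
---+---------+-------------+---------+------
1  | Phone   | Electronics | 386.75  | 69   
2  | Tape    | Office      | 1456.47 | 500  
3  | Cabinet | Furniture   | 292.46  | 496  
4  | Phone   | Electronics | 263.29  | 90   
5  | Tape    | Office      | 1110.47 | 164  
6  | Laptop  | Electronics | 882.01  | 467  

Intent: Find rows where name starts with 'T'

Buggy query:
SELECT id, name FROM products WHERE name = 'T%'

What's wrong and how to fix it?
Bug: '=' compares the literal string including the % character; pattern matching needs LIKE

Fix: Replace '=' with LIKE so 'T%' is treated as a pattern

Corrected query:
SELECT id, name FROM products WHERE name LIKE 'T%'

Result:
id | name
---+-----
2  | Tape
5  | Tape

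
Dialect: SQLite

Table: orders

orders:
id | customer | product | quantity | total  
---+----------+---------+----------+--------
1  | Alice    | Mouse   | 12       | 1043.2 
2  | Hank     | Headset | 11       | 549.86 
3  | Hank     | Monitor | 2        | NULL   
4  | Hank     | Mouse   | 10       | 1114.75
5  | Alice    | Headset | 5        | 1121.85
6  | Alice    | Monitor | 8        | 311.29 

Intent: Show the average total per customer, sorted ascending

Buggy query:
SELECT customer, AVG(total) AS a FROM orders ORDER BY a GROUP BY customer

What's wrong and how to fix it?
Bug: GROUP BY must precede ORDER BY

Fix: Reorder: SELECT … FROM … GROUP BY … ORDER BY …

Corrected query:
SELECT customer, AVG(total) AS a FROM orders GROUP BY customer ORDER BY a

Result:
customer | a         
---------+-----------
Alice    | 825.446667
Hank     | 832.305   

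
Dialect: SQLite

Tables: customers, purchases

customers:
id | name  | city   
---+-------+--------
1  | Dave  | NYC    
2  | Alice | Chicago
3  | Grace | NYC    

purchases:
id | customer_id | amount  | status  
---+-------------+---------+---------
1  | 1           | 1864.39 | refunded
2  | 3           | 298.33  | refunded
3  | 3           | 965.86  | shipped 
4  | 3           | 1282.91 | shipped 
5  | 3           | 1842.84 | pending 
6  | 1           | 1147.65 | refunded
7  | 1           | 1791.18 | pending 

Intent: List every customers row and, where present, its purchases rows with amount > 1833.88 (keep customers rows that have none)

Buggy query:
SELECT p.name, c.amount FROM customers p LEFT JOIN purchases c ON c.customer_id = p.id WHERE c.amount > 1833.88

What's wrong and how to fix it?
Bug: Filtering c.amount in WHERE discards the NULL rows produced by LEFT JOIN, turning it into an inner join

Fix: Put 'c.amount > 1833.88' in the JOIN's ON clause instead of WHERE

Corrected query:
SELECT p.name, c.amount FROM customers p LEFT JOIN purchases c ON c.customer_id = p.id AND c.amount > 1833.88

Result:
name  | amount 
------+--------
Dave  | 1864.39
Alice | NULL   
Grace | 1842.84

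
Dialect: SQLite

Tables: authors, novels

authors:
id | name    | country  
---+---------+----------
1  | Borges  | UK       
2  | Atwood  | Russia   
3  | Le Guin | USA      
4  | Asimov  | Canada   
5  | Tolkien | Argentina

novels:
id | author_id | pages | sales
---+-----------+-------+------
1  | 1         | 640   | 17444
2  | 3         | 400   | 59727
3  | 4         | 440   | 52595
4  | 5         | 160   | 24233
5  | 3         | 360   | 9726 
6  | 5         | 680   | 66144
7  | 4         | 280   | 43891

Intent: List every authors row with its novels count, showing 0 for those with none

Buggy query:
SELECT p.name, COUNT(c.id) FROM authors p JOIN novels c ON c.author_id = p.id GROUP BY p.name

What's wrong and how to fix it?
Bug: An inner join excludes parents with zero children

Fix: Use LEFT JOIN so parents without children still appear (COUNT(c.id) gives 0)

Corrected query:
SELECT p.name, COUNT(c.id) FROM authors p LEFT JOIN novels c ON c.author_id = p.id GROUP BY p.name

Result:
name    | COUNT(c.id)
--------+------------
Asimov  | 2          
Atwood  | 0          
Borges  | 1          
Le Guin | 2          
Tolkien | 2          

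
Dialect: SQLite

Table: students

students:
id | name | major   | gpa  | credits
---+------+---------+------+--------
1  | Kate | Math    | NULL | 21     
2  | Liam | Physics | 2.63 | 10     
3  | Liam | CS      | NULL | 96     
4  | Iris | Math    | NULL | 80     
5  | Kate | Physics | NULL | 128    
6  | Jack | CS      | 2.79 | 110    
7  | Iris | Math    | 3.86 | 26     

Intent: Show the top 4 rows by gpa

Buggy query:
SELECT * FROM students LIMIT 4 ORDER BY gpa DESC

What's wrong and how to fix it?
Bug: LIMIT must come after ORDER BY

Fix: Swap the clauses: ORDER BY first, then LIMIT

Corrected query:
SELECT * FROM students ORDER BY gpa DESC LIMIT 4

Result:
id | name | major   | gpa  | credits
---+------+---------+------+--------
7  | Iris | Math    | 3.86 | 26     
6  | Jack | CS      | 2.79 | 110    
2  | Liam | Physics | 2.63 | 10     
1  | Kate | Math    | NULL | 21     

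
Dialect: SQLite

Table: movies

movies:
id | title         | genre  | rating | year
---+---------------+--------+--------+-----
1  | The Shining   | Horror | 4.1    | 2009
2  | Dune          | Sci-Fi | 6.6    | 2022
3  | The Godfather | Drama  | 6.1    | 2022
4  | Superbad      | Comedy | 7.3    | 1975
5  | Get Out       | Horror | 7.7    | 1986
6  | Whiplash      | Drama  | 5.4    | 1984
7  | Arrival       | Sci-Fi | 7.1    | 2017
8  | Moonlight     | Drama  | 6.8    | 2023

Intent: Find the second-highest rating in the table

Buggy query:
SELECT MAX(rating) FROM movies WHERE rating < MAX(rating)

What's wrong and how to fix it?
Bug: The inner MAX is an aggregate inside WHERE, which is not allowed

Fix: Put the inner MAX in a scalar subquery

Corrected query:
SELECT MAX(rating) FROM movies WHERE rating < (SELECT MAX(rating) FROM movies)

Result:
MAX(rating)
-----------
7.3        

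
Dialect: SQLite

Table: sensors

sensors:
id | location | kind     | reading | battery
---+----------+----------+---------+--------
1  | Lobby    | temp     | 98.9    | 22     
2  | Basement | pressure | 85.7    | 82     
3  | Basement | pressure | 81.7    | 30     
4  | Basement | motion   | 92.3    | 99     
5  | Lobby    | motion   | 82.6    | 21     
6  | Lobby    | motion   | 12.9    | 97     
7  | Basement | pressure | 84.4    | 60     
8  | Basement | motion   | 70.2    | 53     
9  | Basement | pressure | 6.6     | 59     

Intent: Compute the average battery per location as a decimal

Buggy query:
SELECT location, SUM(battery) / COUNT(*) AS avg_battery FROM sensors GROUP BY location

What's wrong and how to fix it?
Bug: Both operands are integers, so '/' performs integer division and truncates

Fix: Cast one side to REAL so the division keeps the fractional part

Corrected query:
SELECT location, SUM(battery) * 1.0 / COUNT(*) AS avg_battery FROM sensors GROUP BY location

Result:
location | avg_battery
---------+------------
Basement | 63.833333  
Lobby    | 46.666667  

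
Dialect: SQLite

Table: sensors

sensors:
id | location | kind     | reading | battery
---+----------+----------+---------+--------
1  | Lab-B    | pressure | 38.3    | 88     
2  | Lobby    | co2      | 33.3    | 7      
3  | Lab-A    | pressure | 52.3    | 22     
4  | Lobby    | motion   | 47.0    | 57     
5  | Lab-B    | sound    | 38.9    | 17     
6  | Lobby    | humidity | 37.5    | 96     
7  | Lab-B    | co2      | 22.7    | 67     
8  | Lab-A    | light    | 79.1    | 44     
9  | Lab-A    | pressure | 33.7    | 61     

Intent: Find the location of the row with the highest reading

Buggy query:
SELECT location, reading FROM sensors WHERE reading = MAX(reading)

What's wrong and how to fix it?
Bug: WHERE is evaluated per row; an aggregate over the whole table isn't defined there

Fix: Use a subquery: WHERE reading = (SELECT MAX(reading) FROM sensors)

Corrected query:
SELECT location, reading FROM sensors WHERE reading = (SELECT MAX(reading) FROM sensors)

Result:
location | reading
---------+--------
Lab-A    | 79.1   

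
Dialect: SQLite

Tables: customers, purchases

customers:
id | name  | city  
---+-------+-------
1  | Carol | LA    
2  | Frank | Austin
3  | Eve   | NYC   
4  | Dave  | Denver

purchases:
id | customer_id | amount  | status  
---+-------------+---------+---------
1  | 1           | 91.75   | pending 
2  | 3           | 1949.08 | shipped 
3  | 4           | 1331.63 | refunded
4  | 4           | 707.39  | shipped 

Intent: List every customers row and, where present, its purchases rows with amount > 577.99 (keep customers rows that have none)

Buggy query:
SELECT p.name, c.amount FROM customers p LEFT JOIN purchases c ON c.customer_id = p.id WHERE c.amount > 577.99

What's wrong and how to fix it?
Bug: Filtering c.amount in WHERE discards the NULL rows produced by LEFT JOIN, turning it into an inner join

Fix: Put 'c.amount > 577.99' in the JOIN's ON clause instead of WHERE

Corrected query:
SELECT p.name, c.amount FROM customers p LEFT JOIN purchases c ON c.customer_id = p.id AND c.amount > 577.99

Result:
name  | amount 
------+--------
Carol | NULL   
Frank | NULL   
Eve   | 1949.08
Dave  | 707.39 
Dave  | 1331.63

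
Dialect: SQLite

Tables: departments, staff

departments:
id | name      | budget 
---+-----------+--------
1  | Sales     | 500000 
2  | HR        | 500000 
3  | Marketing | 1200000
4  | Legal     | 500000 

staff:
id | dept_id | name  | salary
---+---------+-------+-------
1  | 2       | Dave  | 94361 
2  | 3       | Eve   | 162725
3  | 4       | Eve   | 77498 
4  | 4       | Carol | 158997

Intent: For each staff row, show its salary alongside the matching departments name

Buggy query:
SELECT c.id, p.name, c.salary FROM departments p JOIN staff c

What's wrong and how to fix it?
Bug: Missing join condition: each staff row is matched to all departments rows instead of just its own

Fix: Specify the join condition linking the foreign key to the parent id

Corrected query:
SELECT c.id, p.name, c.salary FROM departments p JOIN staff c ON c.dept_id = p.id

Result:
id | name      | salary
---+-----------+-------
1  | HR        | 94361 
2  | Marketing | 162725
3  | Legal     | 77498 
4  | Legal     | 158997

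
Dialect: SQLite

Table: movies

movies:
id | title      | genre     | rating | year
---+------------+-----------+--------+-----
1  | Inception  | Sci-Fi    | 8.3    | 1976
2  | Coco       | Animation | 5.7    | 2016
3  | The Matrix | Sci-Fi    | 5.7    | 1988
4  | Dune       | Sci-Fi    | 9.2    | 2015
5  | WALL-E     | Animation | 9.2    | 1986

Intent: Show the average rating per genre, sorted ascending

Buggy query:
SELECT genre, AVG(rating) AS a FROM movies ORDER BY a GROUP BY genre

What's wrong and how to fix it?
Bug: ORDER BY appears before GROUP BY; SQL clause order requires GROUP BY first

Fix: Move ORDER BY to the end, after GROUP BY

Corrected query:
SELECT genre, AVG(rating) AS a FROM movies GROUP BY genre ORDER BY a

Result:
genre     | a       
----------+---------
Animation | 7.45    
Sci-Fi    | 7.733333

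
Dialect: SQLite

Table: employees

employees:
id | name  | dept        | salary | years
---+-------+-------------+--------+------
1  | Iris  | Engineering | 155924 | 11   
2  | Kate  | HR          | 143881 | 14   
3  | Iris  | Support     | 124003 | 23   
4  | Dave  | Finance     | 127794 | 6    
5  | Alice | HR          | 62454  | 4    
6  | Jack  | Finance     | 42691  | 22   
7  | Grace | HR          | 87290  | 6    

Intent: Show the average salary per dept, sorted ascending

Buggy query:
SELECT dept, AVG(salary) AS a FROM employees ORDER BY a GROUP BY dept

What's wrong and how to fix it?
Bug: GROUP BY must precede ORDER BY

Fix: Move ORDER BY to the end, after GROUP BY

Corrected query:
SELECT dept, AVG(salary) AS a FROM employees GROUP BY dept ORDER BY a

Result:
dept        | a      
------------+--------
Finance     | 85242.5
HR          | 97875  
Support     | 124003 
Engineering | 155924 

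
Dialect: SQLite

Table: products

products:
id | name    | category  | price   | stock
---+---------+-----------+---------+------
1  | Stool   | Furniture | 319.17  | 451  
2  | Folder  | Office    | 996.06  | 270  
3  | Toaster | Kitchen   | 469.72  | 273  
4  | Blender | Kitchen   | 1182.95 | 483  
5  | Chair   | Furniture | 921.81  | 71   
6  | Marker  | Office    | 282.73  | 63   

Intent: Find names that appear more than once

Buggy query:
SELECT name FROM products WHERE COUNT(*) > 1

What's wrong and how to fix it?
Bug: WHERE can't reference COUNT(*); aggregates are computed after WHERE

Fix: Group first, then use HAVING for the count condition

Corrected query:
SELECT name FROM products GROUP BY name HAVING COUNT(*) > 1

Result:
(no rows)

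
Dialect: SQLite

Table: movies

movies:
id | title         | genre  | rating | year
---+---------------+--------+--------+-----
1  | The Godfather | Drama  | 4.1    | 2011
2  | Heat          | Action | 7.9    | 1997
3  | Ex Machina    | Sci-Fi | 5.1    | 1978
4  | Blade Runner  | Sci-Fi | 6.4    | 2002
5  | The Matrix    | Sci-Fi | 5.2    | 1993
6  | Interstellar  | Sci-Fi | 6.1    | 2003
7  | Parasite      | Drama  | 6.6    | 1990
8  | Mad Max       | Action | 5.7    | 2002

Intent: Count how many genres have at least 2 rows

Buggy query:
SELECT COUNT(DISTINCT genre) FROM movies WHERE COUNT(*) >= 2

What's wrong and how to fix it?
Bug: COUNT(*) cannot appear in WHERE; the per-group count doesn't exist yet

Fix: Use a subquery that GROUPs and filters with HAVING, then count its rows

Corrected query:
SELECT COUNT(*) FROM (SELECT genre FROM movies GROUP BY genre HAVING COUNT(*) >= 2)

Result:
COUNT(*)
--------
3       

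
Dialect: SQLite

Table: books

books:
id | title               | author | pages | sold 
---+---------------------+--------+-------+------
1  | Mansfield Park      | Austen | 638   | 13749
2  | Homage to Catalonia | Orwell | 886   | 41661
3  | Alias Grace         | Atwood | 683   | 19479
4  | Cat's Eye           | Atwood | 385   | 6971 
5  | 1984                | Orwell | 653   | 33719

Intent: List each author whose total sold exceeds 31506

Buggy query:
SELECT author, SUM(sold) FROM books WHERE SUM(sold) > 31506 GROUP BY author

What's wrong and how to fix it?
Bug: SUM(sold) is an aggregate, but WHERE filters rows before aggregation

Fix: Move the aggregate condition to a HAVING clause

Corrected query:
SELECT author, SUM(sold) FROM books GROUP BY author HAVING SUM(sold) > 31506

Result:
author | SUM(sold)
-------+----------
Orwell | 75380    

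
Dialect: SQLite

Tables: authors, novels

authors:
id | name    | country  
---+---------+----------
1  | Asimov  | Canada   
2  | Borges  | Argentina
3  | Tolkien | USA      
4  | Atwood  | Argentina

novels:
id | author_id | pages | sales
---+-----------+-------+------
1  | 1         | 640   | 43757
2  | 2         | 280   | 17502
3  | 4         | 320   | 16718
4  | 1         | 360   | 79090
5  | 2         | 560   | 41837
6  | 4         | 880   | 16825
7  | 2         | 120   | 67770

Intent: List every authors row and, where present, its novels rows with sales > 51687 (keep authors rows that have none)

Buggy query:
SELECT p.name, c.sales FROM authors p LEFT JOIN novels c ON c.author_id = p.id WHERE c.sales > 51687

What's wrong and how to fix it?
Bug: Filtering c.sales in WHERE discards the NULL rows produced by LEFT JOIN, turning it into an inner join

Fix: Move the right-table condition into the ON clause so unmatched parents are kept

Corrected query:
SELECT p.name, c.sales FROM authors p LEFT JOIN novels c ON c.author_id = p.id AND c.sales > 51687

Result:
name    | sales
--------+------
Asimov  | 79090
Borges  | 67770
Tolkien | NULL 
Atwood  | NULL 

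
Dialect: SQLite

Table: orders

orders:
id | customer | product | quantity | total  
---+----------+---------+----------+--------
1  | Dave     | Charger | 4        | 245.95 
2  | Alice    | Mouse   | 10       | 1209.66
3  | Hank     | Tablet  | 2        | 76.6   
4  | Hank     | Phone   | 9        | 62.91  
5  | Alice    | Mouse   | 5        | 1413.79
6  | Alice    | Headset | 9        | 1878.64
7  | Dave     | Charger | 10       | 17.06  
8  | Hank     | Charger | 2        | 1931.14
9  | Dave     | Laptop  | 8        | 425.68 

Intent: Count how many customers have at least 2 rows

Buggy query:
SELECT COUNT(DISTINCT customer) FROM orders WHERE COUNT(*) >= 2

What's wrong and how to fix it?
Bug: COUNT(*) cannot appear in WHERE; the per-group count doesn't exist yet

Fix: Use a subquery that GROUPs and filters with HAVING, then count its rows

Corrected query:
SELECT COUNT(*) FROM (SELECT customer FROM orders GROUP BY customer HAVING COUNT(*) >= 2)

Result:
COUNT(*)
--------
3       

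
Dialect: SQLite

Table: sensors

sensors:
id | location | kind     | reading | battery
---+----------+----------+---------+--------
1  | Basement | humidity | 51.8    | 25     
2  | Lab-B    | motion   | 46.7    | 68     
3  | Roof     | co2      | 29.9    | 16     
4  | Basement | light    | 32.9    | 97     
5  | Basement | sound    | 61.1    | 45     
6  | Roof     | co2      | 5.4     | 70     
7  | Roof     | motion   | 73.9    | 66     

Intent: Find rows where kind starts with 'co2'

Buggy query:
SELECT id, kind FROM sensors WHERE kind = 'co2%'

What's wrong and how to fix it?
Bug: '=' compares the literal string including the % character; pattern matching needs LIKE

Fix: Replace '=' with LIKE so 'co2%' is treated as a pattern

Corrected query:
SELECT id, kind FROM sensors WHERE kind LIKE 'co2%'

Result:
id | kind
---+-----
3  | co2 
6  | co2 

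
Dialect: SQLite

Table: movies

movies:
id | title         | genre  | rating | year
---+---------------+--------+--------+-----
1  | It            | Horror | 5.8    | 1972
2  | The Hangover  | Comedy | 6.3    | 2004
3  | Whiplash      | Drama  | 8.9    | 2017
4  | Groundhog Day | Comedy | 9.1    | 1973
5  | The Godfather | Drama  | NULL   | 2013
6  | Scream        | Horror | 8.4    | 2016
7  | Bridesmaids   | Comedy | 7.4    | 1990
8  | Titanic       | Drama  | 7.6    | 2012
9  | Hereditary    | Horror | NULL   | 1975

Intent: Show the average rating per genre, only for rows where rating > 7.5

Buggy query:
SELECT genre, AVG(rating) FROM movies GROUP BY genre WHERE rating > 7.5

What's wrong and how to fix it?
Bug: Row-level WHERE must come before GROUP BY in the clause order

Fix: Place WHERE between FROM and GROUP BY

Corrected query:
SELECT genre, AVG(rating) FROM movies WHERE rating > 7.5 GROUP BY genre

Result:
genre  | AVG(rating)
-------+------------
Comedy | 9.1        
Drama  | 8.25       
Horror | 8.4        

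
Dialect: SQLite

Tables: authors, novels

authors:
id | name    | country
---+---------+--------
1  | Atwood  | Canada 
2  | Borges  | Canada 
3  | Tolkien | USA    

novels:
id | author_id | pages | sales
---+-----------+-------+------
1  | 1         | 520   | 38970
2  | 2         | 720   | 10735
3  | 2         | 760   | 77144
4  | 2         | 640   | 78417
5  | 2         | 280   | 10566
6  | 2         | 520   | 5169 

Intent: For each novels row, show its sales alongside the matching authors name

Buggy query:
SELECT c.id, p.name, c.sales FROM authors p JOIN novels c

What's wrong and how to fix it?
Bug: JOIN with no ON clause produces a cartesian product; every novels row pairs with every authors row

Fix: Specify the join condition linking the foreign key to the parent id

Corrected query:
SELECT c.id, p.name, c.sales FROM authors p JOIN novels c ON c.author_id = p.id

Result:
id | name   | sales
---+--------+------
1  | Atwood | 38970
2  | Borges | 10735
3  | Borges | 77144
4  | Borges | 78417
5  | Borges | 10566
6  | Borges | 5169 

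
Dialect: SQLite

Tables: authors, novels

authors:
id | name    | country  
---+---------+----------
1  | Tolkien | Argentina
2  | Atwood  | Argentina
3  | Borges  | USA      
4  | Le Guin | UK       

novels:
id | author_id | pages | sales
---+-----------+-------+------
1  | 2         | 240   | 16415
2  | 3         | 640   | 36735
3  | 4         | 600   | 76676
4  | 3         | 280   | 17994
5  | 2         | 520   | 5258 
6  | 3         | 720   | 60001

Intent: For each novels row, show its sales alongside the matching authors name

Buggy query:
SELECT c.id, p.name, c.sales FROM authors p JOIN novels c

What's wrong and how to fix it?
Bug: JOIN with no ON clause produces a cartesian product; every novels row pairs with every authors row

Fix: Specify the join condition linking the foreign key to the parent id

Corrected query:
SELECT c.id, p.name, c.sales FROM authors p JOIN novels c ON c.author_id = p.id

Result:
id | name    | sales
---+---------+------
1  | Atwood  | 16415
2  | Borges  | 36735
3  | Le Guin | 76676
4  | Borges  | 17994
5  | Atwood  | 5258 
6  | Borges  | 60001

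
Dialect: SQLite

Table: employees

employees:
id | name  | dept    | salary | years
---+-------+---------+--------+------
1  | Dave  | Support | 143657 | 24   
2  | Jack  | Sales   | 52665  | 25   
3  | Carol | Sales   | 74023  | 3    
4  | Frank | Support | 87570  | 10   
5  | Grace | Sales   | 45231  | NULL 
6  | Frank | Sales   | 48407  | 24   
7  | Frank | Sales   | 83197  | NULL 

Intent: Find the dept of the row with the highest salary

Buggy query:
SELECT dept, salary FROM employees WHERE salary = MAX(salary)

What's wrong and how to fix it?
Bug: WHERE is evaluated per row; an aggregate over the whole table isn't defined there

Fix: Use a subquery: WHERE salary = (SELECT MAX(salary) FROM employees)

Corrected query:
SELECT dept, salary FROM employees WHERE salary = (SELECT MAX(salary) FROM employees)

Result:
dept    | salary
--------+-------
Support | 143657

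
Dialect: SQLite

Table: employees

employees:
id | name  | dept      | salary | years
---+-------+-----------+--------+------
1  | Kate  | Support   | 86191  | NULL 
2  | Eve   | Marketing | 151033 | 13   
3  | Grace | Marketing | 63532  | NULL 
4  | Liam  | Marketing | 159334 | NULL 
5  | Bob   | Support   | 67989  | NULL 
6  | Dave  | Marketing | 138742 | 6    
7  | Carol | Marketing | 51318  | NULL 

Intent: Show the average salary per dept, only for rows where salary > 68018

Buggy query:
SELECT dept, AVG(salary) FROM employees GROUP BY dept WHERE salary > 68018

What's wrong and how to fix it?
Bug: Row-level WHERE must come before GROUP BY in the clause order

Fix: Place WHERE between FROM and GROUP BY

Corrected query:
SELECT dept, AVG(salary) FROM employees WHERE salary > 68018 GROUP BY dept

Result:
dept      | AVG(salary)
----------+------------
Marketing | 149703     
Support   | 86191      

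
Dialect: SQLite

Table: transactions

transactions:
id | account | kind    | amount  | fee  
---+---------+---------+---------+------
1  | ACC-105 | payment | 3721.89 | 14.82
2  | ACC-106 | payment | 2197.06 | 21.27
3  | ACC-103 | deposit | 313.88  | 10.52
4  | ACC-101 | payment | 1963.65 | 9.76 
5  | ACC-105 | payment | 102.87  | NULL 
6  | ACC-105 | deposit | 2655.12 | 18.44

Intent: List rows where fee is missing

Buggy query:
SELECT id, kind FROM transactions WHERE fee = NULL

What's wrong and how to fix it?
Bug: Comparing to NULL with '=' never matches; NULL = NULL is unknown, not true

Fix: Replace '= NULL' with 'IS NULL'

Corrected query:
SELECT id, kind FROM transactions WHERE fee IS NULL

Result:
id | kind   
---+--------
5  | payment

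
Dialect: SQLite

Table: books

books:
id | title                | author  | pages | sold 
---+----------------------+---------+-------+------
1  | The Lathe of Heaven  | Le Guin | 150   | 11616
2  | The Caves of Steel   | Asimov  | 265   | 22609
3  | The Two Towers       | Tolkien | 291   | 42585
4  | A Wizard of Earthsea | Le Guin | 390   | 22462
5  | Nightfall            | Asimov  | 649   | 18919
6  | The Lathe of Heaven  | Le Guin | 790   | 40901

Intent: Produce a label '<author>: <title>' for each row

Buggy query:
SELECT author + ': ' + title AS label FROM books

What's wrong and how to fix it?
Bug: SQLite uses || for string concatenation; + coerces text to numbers (yielding 0)

Fix: Replace + with || to concatenate text

Corrected query:
SELECT author || ': ' || title AS label FROM books

Result:
label                        
-----------------------------
Le Guin: The Lathe of Heaven 
Asimov: The Caves of Steel   
Tolkien: The Two Towers      
Le Guin: A Wizard of Earthsea
Asimov: Nightfall            
Le Guin: The Lathe of Heaven 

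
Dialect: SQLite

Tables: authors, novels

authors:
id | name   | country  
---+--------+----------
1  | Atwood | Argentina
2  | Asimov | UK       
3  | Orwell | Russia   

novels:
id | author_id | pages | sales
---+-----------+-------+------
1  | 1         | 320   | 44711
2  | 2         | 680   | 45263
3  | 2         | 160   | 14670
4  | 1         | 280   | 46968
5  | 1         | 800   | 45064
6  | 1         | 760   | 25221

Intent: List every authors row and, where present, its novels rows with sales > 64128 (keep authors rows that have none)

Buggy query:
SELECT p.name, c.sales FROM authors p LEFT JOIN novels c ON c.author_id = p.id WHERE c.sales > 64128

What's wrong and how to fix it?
Bug: Filtering c.sales in WHERE discards the NULL rows produced by LEFT JOIN, turning it into an inner join

Fix: Put 'c.sales > 64128' in the JOIN's ON clause instead of WHERE

Corrected query:
SELECT p.name, c.sales FROM authors p LEFT JOIN novels c ON c.author_id = p.id AND c.sales > 64128

Result:
name   | sales
-------+------
Atwood | NULL 
Asimov | NULL 
Orwell | NULL 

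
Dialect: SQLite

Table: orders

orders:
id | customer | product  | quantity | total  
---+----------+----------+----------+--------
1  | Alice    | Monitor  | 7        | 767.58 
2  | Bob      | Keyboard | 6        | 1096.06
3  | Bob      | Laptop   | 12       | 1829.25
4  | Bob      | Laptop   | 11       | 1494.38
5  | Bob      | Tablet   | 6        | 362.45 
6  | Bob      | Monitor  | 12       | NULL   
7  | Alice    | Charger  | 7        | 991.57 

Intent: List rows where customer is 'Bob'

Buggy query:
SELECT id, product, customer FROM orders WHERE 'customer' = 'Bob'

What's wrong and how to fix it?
Bug: Single quotes denote string literals in SQL; the column name is being compared as a constant string

Fix: Remove the quotes around the column name (or use double quotes for an identifier)

Corrected query:
SELECT id, product, customer FROM orders WHERE customer = 'Bob'

Result:
id | product  | customer
---+----------+---------
2  | Keyboard | Bob     
3  | Laptop   | Bob     
4  | Laptop   | Bob     
5  | Tablet   | Bob     
6  | Monitor  | Bob     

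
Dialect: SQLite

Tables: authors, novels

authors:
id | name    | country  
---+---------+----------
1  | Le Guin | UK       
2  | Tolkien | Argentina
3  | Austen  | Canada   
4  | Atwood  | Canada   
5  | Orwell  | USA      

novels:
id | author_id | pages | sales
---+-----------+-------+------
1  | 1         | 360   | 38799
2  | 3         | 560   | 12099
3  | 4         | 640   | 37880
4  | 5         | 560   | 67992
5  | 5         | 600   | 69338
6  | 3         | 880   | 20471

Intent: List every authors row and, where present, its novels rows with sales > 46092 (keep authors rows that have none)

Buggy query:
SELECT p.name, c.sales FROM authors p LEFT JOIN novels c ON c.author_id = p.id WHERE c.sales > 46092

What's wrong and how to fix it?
Bug: Filtering c.sales in WHERE discards the NULL rows produced by LEFT JOIN, turning it into an inner join

Fix: Put 'c.sales > 46092' in the JOIN's ON clause instead of WHERE

Corrected query:
SELECT p.name, c.sales FROM authors p LEFT JOIN novels c ON c.author_id = p.id AND c.sales > 46092

Result:
name    | sales
--------+------
Le Guin | NULL 
Tolkien | NULL 
Austen  | NULL 
Atwood  | NULL 
Orwell  | 67992
Orwell  | 69338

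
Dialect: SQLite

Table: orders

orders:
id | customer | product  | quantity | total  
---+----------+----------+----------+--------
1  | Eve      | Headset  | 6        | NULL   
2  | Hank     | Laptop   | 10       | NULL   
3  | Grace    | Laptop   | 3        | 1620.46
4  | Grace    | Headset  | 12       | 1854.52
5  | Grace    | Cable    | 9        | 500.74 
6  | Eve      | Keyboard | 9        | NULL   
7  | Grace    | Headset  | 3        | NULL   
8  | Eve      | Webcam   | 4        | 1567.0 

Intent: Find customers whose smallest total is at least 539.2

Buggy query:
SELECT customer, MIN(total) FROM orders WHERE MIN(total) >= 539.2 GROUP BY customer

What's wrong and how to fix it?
Bug: MIN() in WHERE is a misuse of aggregate

Fix: Use HAVING for the per-group MIN condition

Corrected query:
SELECT customer, MIN(total) FROM orders GROUP BY customer HAVING MIN(total) >= 539.2

Result:
customer | MIN(total)
---------+-----------
Eve      | 1567      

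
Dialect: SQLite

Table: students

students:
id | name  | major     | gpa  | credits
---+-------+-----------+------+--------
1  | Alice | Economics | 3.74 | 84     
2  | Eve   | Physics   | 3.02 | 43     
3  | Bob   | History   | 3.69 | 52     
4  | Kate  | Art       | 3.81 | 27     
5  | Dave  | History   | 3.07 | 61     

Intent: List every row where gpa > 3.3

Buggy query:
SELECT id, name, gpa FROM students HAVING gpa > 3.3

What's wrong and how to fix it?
Bug: HAVING filters the output of aggregation, but this query has no GROUP BY and no aggregate functions, so SQLite rejects it (HAVING clause on a non-aggregate query); the condition here is per row

Fix: Use WHERE for row-level filtering

Corrected query:
SELECT id, name, gpa FROM students WHERE gpa > 3.3

Result:
id | name  | gpa 
---+-------+-----
1  | Alice | 3.74
3  | Bob   | 3.69
4  | Kate  | 3.81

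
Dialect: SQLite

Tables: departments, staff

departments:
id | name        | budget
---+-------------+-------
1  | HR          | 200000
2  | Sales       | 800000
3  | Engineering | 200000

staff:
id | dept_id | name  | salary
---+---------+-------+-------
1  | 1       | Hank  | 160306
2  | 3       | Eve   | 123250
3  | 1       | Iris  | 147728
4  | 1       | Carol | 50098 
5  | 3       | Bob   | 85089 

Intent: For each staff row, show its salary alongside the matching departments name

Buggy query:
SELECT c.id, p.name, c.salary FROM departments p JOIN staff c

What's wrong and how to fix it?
Bug: JOIN with no ON clause produces a cartesian product; every staff row pairs with every departments row

Fix: Add ON c.dept_id = p.id to the JOIN

Corrected query:
SELECT c.id, p.name, c.salary FROM departments p JOIN staff c ON c.dept_id = p.id

Result:
id | name        | salary
---+-------------+-------
1  | HR          | 160306
2  | Engineering | 123250
3  | HR          | 147728
4  | HR          | 50098 
5  | Engineering | 85089 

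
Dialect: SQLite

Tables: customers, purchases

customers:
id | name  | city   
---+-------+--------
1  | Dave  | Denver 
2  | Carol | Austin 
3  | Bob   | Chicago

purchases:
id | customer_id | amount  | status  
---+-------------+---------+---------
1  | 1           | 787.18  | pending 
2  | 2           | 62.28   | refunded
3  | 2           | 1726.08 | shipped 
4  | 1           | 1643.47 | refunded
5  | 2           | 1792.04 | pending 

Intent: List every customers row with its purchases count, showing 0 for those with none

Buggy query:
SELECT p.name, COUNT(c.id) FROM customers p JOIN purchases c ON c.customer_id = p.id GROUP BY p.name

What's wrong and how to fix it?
Bug: An inner join excludes parents with zero children

Fix: Use LEFT JOIN so parents without children still appear (COUNT(c.id) gives 0)

Corrected query:
SELECT p.name, COUNT(c.id) FROM customers p LEFT JOIN purchases c ON c.customer_id = p.id GROUP BY p.name

Result:
name  | COUNT(c.id)
------+------------
Bob   | 0          
Carol | 3          
Dave  | 2          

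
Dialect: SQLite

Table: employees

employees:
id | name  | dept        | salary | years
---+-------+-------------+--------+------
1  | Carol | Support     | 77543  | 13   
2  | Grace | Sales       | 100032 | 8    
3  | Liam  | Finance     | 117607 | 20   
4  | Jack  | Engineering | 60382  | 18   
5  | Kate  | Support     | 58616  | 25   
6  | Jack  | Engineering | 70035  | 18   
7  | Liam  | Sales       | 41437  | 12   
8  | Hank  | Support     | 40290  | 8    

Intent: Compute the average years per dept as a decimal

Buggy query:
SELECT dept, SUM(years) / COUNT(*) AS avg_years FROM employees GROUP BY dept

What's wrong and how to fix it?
Bug: SUM(years) and COUNT(*) are both integers; the division truncates the fractional part

Fix: Multiply by 1.0 (or CAST to REAL) to force floating-point division

Corrected query:
SELECT dept, SUM(years) * 1.0 / COUNT(*) AS avg_years FROM employees GROUP BY dept

Result:
dept        | avg_years
------------+----------
Engineering | 18       
Finance     | 20       
Sales       | 10       
Support     | 15.333333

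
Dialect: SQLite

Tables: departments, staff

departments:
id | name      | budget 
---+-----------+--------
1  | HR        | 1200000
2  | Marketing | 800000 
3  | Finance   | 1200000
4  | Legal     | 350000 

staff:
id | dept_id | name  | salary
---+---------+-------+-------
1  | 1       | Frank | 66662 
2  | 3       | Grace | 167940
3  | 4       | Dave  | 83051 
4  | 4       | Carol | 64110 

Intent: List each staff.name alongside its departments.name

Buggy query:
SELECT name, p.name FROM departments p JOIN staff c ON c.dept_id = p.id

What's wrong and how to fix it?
Bug: 'name' exists in both joined tables, so the database can't tell which one is meant

Fix: Prefix ambiguous columns with the table alias

Corrected query:
SELECT c.name, p.name FROM departments p JOIN staff c ON c.dept_id = p.id

Result:
name  | name   
------+--------
Frank | HR     
Grace | Finance
Dave  | Legal  
Carol | Legal  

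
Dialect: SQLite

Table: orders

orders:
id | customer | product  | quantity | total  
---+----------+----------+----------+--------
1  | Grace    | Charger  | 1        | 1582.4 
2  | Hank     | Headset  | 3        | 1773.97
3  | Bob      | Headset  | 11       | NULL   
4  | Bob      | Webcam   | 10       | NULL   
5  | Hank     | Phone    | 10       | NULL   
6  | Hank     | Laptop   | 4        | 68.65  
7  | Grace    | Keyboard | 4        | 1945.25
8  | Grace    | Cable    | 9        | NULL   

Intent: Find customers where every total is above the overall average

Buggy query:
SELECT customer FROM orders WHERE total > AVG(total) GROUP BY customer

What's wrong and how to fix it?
Bug: WHERE evaluates per row before aggregation, so AVG() is unavailable

Fix: Use a subquery for AVG and a HAVING MIN(...) filter so the condition holds for every row in the group

Corrected query:
SELECT customer FROM orders GROUP BY customer HAVING MIN(total) > (SELECT AVG(total) FROM orders)

Result:
customer
--------
Grace   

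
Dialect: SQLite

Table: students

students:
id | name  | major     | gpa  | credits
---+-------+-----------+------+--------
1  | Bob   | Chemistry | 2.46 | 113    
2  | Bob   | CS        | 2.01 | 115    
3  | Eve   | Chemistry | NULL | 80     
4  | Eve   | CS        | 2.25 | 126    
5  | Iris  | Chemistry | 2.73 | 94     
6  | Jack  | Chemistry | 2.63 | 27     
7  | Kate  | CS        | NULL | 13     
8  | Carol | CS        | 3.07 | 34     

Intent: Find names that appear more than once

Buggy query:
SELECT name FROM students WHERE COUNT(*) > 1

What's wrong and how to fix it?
Bug: WHERE can't reference COUNT(*); aggregates are computed after WHERE

Fix: Group first, then use HAVING for the count condition

Corrected query:
SELECT name FROM students GROUP BY name HAVING COUNT(*) > 1

Result:
name
----
Bob 
Eve 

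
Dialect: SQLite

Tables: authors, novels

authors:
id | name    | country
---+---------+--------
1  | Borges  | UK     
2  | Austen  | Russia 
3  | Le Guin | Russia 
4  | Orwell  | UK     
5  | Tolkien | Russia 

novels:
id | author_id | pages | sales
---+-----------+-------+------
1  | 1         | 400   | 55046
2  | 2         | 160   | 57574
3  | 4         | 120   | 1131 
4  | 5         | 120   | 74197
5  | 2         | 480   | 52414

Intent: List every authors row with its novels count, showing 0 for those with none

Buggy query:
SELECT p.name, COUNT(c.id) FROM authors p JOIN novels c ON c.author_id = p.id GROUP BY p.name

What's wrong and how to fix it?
Bug: INNER JOIN drops authors rows that have no matching novels rows

Fix: Use LEFT JOIN so parents without children still appear (COUNT(c.id) gives 0)

Corrected query:
SELECT p.name, COUNT(c.id) FROM authors p LEFT JOIN novels c ON c.author_id = p.id GROUP BY p.name

Result:
name    | COUNT(c.id)
--------+------------
Austen  | 2          
Borges  | 1          
Le Guin | 0          
Orwell  | 1          
Tolkien | 1          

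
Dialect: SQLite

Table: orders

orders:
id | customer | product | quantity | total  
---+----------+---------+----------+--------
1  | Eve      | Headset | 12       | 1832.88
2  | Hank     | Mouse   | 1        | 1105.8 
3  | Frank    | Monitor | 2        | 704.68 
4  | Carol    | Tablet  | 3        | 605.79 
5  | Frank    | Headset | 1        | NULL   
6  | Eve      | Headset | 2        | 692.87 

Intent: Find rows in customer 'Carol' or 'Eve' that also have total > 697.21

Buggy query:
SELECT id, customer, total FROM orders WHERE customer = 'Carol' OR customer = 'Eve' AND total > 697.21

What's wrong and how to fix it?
Bug: Without parentheses, AND is evaluated before OR, so the total filter only applies to the 'Eve' branch

Fix: Group the OR with parentheses (or use IN), then AND the threshold

Corrected query:
SELECT id, customer, total FROM orders WHERE (customer = 'Carol' OR customer = 'Eve') AND total > 697.21

Result:
id | customer | total  
---+----------+--------
1  | Eve      | 1832.88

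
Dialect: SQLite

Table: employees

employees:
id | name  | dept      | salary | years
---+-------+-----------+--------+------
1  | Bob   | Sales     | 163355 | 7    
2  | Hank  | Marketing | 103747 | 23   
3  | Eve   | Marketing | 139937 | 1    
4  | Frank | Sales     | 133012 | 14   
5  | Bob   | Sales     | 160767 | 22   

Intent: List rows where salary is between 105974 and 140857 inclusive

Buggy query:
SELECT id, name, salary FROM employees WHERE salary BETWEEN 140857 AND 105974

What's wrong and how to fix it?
Bug: The bounds are reversed; BETWEEN a AND b requires a <= b to match anything

Fix: Write BETWEEN 105974 AND 140857

Corrected query:
SELECT id, name, salary FROM employees WHERE salary BETWEEN 105974 AND 140857

Result:
id | name  | salary
---+-------+-------
3  | Eve   | 139937
4  | Frank | 133012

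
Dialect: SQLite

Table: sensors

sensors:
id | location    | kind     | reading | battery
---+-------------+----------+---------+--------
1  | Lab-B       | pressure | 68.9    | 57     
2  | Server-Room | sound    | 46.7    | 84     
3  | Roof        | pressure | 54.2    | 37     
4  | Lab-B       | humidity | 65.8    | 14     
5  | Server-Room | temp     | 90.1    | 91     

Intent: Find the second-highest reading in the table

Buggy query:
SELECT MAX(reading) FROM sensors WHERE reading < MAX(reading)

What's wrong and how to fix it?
Bug: The inner MAX is an aggregate inside WHERE, which is not allowed

Fix: Compute the overall MAX in a subquery, then take MAX of rows below it

Corrected query:
SELECT MAX(reading) FROM sensors WHERE reading < (SELECT MAX(reading) FROM sensors)

Result:
MAX(reading)
------------
68.9        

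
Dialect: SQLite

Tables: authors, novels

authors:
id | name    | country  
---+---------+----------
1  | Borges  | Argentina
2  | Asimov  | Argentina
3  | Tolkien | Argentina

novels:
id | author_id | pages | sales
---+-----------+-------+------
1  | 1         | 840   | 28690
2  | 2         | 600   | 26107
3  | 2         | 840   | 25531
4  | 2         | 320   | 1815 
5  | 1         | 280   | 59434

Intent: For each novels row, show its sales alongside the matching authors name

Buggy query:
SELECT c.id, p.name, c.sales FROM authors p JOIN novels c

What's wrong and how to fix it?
Bug: Missing join condition: each novels row is matched to all authors rows instead of just its own

Fix: Add ON c.author_id = p.id to the JOIN

Corrected query:
SELECT c.id, p.name, c.sales FROM authors p JOIN novels c ON c.author_id = p.id

Result:
id | name   | sales
---+--------+------
1  | Borges | 28690
2  | Asimov | 26107
3  | Asimov | 25531
4  | Asimov | 1815 
5  | Borges | 59434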